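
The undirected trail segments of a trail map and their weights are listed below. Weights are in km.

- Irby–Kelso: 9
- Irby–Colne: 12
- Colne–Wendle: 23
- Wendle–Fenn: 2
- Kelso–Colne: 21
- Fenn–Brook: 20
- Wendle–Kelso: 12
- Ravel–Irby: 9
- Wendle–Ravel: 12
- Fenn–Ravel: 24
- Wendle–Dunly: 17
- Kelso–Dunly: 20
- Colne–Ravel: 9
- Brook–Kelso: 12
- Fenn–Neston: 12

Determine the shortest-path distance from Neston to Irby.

Shortest distances from Neston:
Neston: 0
Fenn: 12  (via Neston)
Wendle: 14  (via Fenn)
Kelso: 26  (via Wendle)
Ravel: 26  (via Wendle)
Dunly: 31  (via Wendle)
Brook: 32  (via Fenn)
Irby: 35  (via Kelso)
Shortest route: Neston–Fenn–Wendle–Kelso–Irby = 35 km.

35 km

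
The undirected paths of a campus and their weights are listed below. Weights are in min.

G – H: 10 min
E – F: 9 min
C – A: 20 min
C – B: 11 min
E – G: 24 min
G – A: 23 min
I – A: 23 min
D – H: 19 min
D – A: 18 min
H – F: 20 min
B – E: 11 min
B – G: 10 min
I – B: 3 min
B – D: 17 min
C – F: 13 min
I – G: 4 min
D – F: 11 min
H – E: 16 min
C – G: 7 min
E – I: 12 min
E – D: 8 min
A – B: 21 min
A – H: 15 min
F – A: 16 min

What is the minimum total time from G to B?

Settle nodes by increasing distance from G:
G: 0
I: 4  (via G)
B: 7  (via I)
Shortest route: G–I–B = 7 min.

7 min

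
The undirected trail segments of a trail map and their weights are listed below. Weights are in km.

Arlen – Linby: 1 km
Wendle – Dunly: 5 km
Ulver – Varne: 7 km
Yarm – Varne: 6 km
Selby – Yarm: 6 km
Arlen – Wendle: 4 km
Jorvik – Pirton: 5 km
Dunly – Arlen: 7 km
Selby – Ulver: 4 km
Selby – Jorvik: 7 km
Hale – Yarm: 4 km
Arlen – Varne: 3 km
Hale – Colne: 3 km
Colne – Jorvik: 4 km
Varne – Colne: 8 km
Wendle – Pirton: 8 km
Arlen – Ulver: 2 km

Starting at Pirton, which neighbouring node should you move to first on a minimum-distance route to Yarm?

Jorvik

Candidate routes:
Pirton → Wendle → Arlen → Varne → Yarm: 8+4+3+6 = 21
Pirton → Jorvik → Selby → Yarm: 5+7+6 = 18
Pirton → Jorvik → Colne → Varne → Yarm: 5+4+8+6 = 23
Pirton → Jorvik → Colne → Hale → Yarm: 5+4+3+4 = 16
The minimum is 16 km via Pirton → Jorvik → Colne → Hale → Yarm.
So from Pirton the first move is to Jorvik.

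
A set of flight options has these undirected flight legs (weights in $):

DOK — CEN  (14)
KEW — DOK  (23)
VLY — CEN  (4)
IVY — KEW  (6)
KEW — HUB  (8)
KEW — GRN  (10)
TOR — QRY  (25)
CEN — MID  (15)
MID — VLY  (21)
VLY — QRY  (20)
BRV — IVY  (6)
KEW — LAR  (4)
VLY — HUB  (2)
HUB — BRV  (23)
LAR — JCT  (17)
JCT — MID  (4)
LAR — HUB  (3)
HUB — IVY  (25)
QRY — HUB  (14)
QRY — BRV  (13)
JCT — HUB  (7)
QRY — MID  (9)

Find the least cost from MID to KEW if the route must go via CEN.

Shortest MID→CEN: MID–CEN = 15
Shortest CEN→KEW: CEN–VLY–HUB–LAR–KEW = 13
Total via CEN: 15 + 13 = $28.

$28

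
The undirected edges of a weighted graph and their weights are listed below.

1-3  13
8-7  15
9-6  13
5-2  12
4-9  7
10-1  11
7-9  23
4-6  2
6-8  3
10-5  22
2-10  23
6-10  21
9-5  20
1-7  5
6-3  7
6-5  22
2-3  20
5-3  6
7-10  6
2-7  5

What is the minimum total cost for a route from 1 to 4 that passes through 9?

Shortest 1→9: 1 → 7 → 9 = 28
Shortest 9→4: 9 → 4 = 7
Total via 9: 28 + 7 = 35.

35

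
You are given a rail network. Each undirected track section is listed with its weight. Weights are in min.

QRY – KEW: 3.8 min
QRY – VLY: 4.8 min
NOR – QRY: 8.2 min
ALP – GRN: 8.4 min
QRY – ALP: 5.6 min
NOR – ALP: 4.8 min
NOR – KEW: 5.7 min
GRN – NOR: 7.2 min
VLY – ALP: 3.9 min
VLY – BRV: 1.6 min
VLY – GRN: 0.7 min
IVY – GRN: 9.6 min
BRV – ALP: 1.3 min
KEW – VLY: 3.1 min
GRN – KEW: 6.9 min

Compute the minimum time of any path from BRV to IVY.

11.9 min

Running Dijkstra from BRV:
BRV: 0
ALP: 1.3  (via BRV)
VLY: 1.6  (via BRV)
GRN: 2.3  (via VLY)
KEW: 4.7  (via VLY)
NOR: 6.1  (via ALP)
QRY: 6.4  (via VLY)
IVY: 11.9  (via GRN)
Shortest route: BRV–VLY–GRN–IVY = 11.9 min.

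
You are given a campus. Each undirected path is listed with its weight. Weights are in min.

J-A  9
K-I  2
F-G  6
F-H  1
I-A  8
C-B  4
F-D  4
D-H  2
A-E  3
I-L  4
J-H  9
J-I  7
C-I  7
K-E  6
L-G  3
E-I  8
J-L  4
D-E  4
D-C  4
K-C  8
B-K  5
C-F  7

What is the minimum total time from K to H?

12 min

Running Dijkstra from K:
K: 0
I: 2  (via K)
B: 5  (via K)
E: 6  (via K)
L: 6  (via I)
C: 8  (via K)
A: 9  (via E)
G: 9  (via L)
J: 9  (via I)
D: 10  (via E)
H: 12  (via D)
Shortest route: K → E → D → H = 12 min.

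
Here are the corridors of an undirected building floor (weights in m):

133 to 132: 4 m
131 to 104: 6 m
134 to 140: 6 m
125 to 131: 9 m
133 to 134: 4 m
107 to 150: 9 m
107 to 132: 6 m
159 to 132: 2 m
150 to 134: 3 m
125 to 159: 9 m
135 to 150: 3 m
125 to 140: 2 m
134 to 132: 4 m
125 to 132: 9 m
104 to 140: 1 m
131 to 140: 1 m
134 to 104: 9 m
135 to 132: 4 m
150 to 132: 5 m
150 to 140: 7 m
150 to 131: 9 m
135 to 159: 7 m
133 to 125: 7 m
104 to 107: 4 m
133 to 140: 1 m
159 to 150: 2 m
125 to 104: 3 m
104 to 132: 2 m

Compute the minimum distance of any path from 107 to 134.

Shortest distances from 107:
107: 0
104: 4  (via 107)
140: 5  (via 104)
132: 6  (via 107)
131: 6  (via 140)
133: 6  (via 140)
125: 7  (via 104)
159: 8  (via 132)
150: 9  (via 107)
134: 10  (via 132)
Shortest route: 107–132–134 = 10 m.

10 m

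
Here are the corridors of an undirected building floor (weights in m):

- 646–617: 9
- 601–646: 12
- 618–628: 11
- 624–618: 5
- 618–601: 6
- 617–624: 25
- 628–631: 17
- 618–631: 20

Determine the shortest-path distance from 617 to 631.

47 m

Settle nodes by increasing distance from 617:
617: 0
646: 9  (via 617)
601: 21  (via 646)
624: 25  (via 617)
618: 27  (via 601)
628: 38  (via 618)
631: 47  (via 618)
Shortest route: 617 → 646 → 601 → 618 → 631 = 47 m.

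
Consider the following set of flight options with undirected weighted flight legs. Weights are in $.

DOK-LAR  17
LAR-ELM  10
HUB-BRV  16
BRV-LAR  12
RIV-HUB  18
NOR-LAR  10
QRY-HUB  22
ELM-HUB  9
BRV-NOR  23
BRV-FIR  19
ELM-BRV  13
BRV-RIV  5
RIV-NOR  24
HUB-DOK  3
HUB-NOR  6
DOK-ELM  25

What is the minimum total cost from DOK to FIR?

$38

Shortest distances from DOK:
DOK: 0
HUB: 3  (via DOK)
NOR: 9  (via HUB)
ELM: 12  (via HUB)
LAR: 17  (via DOK)
BRV: 19  (via HUB)
RIV: 21  (via HUB)
QRY: 25  (via HUB)
FIR: 38  (via BRV)
Shortest route: DOK–HUB–BRV–FIR = $38.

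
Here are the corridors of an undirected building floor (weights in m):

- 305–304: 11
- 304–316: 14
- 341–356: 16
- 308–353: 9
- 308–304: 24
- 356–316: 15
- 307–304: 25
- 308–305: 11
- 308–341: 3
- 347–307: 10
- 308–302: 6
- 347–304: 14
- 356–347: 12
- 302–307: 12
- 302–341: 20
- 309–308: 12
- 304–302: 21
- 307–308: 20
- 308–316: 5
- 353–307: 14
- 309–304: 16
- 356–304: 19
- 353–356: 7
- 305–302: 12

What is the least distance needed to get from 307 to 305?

Shortest distances from 307:
307: 0
347: 10  (via 307)
302: 12  (via 307)
353: 14  (via 307)
308: 18  (via 302)
356: 21  (via 353)
341: 21  (via 308)
316: 23  (via 308)
305: 24  (via 302)
Shortest route: 307 → 302 → 305 = 24 m.

24 m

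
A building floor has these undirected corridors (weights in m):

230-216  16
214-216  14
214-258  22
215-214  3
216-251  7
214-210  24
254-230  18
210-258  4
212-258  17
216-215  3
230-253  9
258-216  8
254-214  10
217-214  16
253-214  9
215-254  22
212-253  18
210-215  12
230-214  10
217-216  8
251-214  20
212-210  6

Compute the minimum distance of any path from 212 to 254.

Candidate routes:
212–253–214–254: 18+9+10 = 37
212–210–258–216–215–214–254: 6+4+8+3+3+10 = 34
212–210–215–214–254: 6+12+3+10 = 31
The minimum is 31 m via 212–210–215–214–254.

31 m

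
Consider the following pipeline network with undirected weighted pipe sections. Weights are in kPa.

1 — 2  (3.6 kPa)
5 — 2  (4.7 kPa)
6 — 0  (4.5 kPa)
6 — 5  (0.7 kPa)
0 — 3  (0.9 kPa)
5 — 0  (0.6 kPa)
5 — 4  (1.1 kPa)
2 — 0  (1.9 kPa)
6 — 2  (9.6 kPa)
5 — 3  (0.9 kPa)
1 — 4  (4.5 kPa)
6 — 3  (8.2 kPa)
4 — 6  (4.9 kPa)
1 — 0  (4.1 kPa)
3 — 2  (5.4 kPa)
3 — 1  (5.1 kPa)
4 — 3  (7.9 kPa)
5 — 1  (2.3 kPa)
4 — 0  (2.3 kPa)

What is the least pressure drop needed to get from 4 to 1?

3.4 kPa

Enumerating some paths:
4 → 5 → 1: 1.1+2.3 = 3.4
4 → 1: 4.5 = 4.5
The minimum is 3.4 kPa via 4 → 5 → 1.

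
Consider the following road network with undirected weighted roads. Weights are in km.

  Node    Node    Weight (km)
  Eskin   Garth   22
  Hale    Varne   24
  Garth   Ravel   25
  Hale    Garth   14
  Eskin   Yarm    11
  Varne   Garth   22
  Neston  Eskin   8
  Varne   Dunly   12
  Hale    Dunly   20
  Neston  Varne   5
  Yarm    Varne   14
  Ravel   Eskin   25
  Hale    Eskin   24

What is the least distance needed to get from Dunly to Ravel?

50 km

Candidate routes:
Dunly → Hale → Garth → Ravel: 20+14+25 = 59
Dunly → Varne → Neston → Eskin → Ravel: 12+5+8+25 = 50
The minimum is 50 km via Dunly → Varne → Neston → Eskin → Ravel.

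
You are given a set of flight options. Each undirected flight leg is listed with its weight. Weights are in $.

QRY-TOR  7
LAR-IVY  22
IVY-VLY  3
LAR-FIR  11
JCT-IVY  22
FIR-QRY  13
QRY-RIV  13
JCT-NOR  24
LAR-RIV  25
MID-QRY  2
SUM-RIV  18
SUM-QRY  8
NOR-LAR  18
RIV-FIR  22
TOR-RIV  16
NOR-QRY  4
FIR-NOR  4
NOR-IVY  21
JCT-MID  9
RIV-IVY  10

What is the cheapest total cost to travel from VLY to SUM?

$31

Enumerating some paths:
VLY–IVY–RIV–QRY–SUM: 3+10+13+8 = 34
VLY–IVY–RIV–SUM: 3+10+18 = 31
Cheapest is VLY–IVY–RIV–SUM at $31.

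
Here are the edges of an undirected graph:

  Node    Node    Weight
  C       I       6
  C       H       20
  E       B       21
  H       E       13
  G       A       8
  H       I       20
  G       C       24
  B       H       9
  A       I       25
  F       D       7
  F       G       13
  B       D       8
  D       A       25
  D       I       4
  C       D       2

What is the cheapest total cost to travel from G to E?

49

Enumerating some paths:
G–F–D–B–E: 13+7+8+21 = 49
G–F–D–B–H–E: 13+7+8+9+13 = 50
The minimum is 49 via G–F–D–B–E.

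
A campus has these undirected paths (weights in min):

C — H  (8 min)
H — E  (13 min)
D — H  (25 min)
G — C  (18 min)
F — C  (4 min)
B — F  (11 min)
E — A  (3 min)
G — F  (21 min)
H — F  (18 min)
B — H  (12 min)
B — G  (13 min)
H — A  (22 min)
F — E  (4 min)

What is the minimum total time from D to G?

Candidate routes:
D–H–B–G: 25+12+13 = 50
D–H–C–G: 25+8+18 = 51
D–H–C–F–B–G: 25+8+4+11+13 = 61
D–H–C–F–G: 25+8+4+21 = 58
Cheapest is D–H–B–G at 50 min.

50 min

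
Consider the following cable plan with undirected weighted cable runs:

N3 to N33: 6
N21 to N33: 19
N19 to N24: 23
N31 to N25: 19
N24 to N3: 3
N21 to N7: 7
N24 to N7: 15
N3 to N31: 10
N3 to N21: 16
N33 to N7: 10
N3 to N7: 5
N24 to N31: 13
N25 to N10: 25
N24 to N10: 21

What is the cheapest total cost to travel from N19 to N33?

32

Enumerating some paths:
N19 → N24 → N3 → N33: 23+3+6 = 32
N19 → N24 → N3 → N7 → N33: 23+3+5+10 = 41
Cheapest is N19 → N24 → N3 → N33 at 32.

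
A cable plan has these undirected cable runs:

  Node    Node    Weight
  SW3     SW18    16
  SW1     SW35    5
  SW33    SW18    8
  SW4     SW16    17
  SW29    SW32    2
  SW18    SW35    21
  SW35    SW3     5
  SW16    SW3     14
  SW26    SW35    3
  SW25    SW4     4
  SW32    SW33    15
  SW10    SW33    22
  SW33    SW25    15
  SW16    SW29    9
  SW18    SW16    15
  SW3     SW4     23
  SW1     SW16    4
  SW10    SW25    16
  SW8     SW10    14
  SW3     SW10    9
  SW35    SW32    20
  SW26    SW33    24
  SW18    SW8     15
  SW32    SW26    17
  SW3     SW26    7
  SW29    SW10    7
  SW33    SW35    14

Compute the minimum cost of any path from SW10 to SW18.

Settle nodes by increasing distance from SW10:
SW10: 0
SW29: 7  (via SW10)
SW3: 9  (via SW10)
SW32: 9  (via SW29)
SW8: 14  (via SW10)
SW35: 14  (via SW3)
SW26: 16  (via SW3)
SW16: 16  (via SW29)
SW25: 16  (via SW10)
SW1: 19  (via SW35)
SW4: 20  (via SW25)
SW33: 22  (via SW10)
SW18: 25  (via SW3)
Shortest route: SW10 → SW3 → SW18 = 25.

25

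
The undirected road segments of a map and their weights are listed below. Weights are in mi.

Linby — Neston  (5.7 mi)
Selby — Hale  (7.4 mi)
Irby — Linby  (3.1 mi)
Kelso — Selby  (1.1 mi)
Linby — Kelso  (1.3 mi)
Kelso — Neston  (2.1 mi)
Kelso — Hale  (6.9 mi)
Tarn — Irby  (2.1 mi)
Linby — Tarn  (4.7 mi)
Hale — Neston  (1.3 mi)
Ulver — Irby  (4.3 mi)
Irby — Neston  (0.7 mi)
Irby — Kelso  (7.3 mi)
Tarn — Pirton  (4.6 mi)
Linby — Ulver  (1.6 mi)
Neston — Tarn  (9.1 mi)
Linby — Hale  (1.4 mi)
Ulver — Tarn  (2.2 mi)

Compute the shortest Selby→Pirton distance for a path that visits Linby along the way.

10.8 mi

Best Selby to Linby: Selby–Kelso–Linby costing 2.4
Best Linby to Pirton: Linby–Ulver–Tarn–Pirton costing 8.4
Total via Linby: 2.4 + 8.4 = 10.8 mi.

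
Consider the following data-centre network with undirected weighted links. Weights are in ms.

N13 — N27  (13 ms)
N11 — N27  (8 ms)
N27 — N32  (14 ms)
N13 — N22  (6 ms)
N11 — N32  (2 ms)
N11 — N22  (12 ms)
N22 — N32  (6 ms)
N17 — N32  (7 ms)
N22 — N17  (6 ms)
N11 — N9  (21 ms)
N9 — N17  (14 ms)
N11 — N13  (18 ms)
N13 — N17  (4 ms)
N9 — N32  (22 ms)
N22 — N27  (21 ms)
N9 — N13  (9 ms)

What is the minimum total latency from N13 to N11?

13 ms

Shortest distances from N13:
N13: 0
N17: 4  (via N13)
N22: 6  (via N13)
N9: 9  (via N13)
N32: 11  (via N17)
N11: 13  (via N32)
Shortest route: N13 → N17 → N32 → N11 = 13 ms.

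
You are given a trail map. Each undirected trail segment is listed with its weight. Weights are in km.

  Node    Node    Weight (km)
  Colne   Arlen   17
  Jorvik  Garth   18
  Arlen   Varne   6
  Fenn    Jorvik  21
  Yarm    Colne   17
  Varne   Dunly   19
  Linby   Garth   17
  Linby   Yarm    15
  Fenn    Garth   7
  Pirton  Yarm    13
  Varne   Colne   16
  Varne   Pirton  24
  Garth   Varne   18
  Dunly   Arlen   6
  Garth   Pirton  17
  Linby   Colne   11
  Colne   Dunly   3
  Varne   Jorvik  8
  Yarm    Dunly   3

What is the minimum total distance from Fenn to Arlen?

31 km

Running Dijkstra from Fenn:
Fenn: 0
Garth: 7  (via Fenn)
Jorvik: 21  (via Fenn)
Linby: 24  (via Garth)
Pirton: 24  (via Garth)
Varne: 25  (via Garth)
Arlen: 31  (via Varne)
Shortest route: Fenn → Garth → Varne → Arlen = 31 km.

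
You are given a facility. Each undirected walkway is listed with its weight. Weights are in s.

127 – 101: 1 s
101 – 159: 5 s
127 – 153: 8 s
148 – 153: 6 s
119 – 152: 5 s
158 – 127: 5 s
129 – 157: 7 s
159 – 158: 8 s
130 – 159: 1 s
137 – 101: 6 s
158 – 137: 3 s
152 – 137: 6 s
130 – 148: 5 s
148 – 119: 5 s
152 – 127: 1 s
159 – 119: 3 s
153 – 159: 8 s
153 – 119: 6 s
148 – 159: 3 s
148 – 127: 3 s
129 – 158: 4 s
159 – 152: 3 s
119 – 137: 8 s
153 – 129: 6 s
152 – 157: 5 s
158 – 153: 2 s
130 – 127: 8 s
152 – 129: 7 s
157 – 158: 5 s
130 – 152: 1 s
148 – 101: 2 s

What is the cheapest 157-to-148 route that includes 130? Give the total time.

Shortest 157→130: 157–152–130 = 6
Best 130 to 148: 130–159–148 costing 4
Total via 130: 6 + 4 = 10 s.

10 s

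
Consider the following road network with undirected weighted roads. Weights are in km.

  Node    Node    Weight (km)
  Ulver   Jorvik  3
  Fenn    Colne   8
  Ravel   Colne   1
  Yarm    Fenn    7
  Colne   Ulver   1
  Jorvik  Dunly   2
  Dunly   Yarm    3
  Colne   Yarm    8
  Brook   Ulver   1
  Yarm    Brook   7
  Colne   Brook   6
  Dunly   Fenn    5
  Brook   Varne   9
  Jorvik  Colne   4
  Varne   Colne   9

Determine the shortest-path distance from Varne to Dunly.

Candidate routes:
Varne - Colne - Yarm - Dunly: 9+8+3 = 20
Varne - Colne - Jorvik - Dunly: 9+4+2 = 15
Varne - Brook - Yarm - Dunly: 9+7+3 = 19
Varne - Brook - Ulver - Colne - Jorvik - Dunly: 9+1+1+4+2 = 17
Cheapest is Varne - Colne - Jorvik - Dunly at 15 km.

15 km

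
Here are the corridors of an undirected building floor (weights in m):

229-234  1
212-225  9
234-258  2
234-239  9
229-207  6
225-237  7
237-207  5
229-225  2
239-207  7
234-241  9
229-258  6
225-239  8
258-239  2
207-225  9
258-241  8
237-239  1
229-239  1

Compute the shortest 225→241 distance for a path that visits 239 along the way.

Shortest 225→239: 225–229–239 = 3
Best 239 to 241: 239–258–241 costing 10
Total via 239: 3 + 10 = 13 m.

13 m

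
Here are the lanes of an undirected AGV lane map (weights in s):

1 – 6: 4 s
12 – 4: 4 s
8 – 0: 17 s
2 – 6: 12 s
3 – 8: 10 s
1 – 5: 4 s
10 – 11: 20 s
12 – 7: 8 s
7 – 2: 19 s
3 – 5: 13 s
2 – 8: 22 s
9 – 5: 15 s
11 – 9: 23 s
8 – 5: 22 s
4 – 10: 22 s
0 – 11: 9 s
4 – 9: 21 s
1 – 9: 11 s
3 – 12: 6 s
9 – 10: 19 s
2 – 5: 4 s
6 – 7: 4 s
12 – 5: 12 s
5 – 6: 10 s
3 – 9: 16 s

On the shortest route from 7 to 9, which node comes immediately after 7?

Compare a few routes:
7–6–5–1–9: 4+10+4+11 = 29
7–6–1–9: 4+4+11 = 19
7–6–1–5–9: 4+4+4+15 = 27
7–6–5–9: 4+10+15 = 29
Cheapest is 7–6–1–9 at 19 s.
So from 7 the first move is to 6.

6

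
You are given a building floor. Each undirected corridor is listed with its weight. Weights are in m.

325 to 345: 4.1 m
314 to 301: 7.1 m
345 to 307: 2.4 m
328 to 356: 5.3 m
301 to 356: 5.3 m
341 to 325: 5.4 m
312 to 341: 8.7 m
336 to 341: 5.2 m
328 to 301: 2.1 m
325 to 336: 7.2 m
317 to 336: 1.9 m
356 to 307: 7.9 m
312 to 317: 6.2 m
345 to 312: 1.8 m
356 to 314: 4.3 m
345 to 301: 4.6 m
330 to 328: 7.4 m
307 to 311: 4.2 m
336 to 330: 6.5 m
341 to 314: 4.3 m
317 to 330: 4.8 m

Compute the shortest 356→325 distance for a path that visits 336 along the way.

Shortest 356→336: 356–314–341–336 = 13.8
Shortest 336→325: 336–325 = 7.2
Total via 336: 13.8 + 7.2 = 21 m.

21 m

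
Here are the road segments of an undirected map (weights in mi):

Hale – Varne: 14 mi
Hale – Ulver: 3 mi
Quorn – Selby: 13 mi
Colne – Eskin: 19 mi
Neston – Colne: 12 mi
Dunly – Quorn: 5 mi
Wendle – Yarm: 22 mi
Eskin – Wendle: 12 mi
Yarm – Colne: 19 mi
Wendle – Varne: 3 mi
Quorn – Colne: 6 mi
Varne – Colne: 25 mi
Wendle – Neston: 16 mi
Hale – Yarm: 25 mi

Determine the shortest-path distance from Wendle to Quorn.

Compare a few routes:
Wendle–Eskin–Colne–Quorn: 12+19+6 = 37
Wendle–Varne–Colne–Quorn: 3+25+6 = 34
The minimum is 34 mi via Wendle–Varne–Colne–Quorn.

34 mi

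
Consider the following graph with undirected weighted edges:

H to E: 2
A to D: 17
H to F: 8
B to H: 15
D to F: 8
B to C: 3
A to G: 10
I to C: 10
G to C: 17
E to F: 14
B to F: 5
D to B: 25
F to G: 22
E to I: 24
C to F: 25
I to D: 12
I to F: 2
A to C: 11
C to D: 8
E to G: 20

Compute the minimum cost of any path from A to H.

Compare a few routes:
A → C → B → F → H: 11+3+5+8 = 27
A → C → B → H: 11+3+15 = 29
The minimum is 27 via A → C → B → F → H.

27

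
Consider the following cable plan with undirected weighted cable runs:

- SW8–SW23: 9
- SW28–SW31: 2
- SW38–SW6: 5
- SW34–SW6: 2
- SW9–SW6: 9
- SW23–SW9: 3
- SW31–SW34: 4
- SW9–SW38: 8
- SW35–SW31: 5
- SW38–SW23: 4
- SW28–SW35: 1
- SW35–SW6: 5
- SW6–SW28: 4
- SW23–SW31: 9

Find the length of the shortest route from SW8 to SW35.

Settle nodes by increasing distance from SW8:
SW8: 0
SW23: 9  (via SW8)
SW9: 12  (via SW23)
SW38: 13  (via SW23)
SW6: 18  (via SW38)
SW31: 18  (via SW23)
SW34: 20  (via SW6)
SW28: 20  (via SW31)
SW35: 21  (via SW28)
Shortest route: SW8–SW23–SW31–SW28–SW35 = 21.

21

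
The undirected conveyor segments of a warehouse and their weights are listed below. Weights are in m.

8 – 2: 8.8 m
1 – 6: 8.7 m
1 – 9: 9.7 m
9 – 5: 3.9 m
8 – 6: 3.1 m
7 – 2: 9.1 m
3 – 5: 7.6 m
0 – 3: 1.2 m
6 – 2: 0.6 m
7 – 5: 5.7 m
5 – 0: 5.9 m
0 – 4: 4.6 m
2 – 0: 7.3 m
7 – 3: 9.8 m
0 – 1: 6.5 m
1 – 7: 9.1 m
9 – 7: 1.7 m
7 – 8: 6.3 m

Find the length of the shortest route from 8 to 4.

Settle nodes by increasing distance from 8:
8: 0
6: 3.1  (via 8)
2: 3.7  (via 6)
7: 6.3  (via 8)
9: 8  (via 7)
0: 11  (via 2)
1: 11.8  (via 6)
5: 11.9  (via 9)
3: 12.2  (via 0)
4: 15.6  (via 0)
Shortest route: 8 → 6 → 2 → 0 → 4 = 15.6 m.

15.6 m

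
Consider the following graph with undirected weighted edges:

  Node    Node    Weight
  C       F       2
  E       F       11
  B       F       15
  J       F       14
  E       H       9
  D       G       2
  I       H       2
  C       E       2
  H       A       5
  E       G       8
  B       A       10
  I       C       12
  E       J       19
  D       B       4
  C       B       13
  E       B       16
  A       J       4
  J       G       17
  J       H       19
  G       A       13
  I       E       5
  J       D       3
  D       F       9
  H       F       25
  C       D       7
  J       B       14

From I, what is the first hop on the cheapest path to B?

Enumerating some paths:
I–E–C–D–B: 5+2+7+4 = 18
I–E–G–D–B: 5+8+2+4 = 19
I–H–A–B: 2+5+10 = 17
I–H–A–J–D–B: 2+5+4+3+4 = 18
The minimum is 17 via I–H–A–B.
So from I the first move is to H.

H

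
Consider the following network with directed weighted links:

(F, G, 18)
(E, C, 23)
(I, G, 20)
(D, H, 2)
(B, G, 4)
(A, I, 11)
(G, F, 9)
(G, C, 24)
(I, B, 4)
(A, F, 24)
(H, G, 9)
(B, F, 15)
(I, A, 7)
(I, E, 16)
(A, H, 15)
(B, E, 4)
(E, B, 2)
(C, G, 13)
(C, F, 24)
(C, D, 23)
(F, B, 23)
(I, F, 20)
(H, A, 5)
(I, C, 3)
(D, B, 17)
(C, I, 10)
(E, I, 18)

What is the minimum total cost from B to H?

Enumerating some paths:
B → E → I → C → D → H: 4+18+3+23+2 = 50
B → E → C → D → H: 4+23+23+2 = 52
B → E → I → A → H: 4+18+7+15 = 44
Cheapest is B → E → I → A → H at 44.

44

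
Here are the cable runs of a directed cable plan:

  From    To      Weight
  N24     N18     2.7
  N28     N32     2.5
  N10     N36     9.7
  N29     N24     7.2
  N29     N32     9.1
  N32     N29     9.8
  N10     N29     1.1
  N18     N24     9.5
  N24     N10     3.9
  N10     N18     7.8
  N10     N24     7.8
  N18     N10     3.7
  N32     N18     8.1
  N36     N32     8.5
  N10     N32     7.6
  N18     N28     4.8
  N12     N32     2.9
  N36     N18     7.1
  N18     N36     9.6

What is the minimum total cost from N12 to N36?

Enumerating some paths:
N12–N32–N18–N10–N36: 2.9+8.1+3.7+9.7 = 24.4
N12–N32–N18–N36: 2.9+8.1+9.6 = 20.6
The minimum is 20.6 via N12–N32–N18–N36.

20.6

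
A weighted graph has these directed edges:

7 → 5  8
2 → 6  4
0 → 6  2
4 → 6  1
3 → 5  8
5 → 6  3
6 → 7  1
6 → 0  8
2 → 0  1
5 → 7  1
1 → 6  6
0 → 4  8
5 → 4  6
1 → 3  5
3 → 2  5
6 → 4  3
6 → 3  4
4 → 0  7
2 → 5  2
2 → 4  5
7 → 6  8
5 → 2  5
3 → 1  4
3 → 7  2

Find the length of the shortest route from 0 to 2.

Candidate routes:
0–6–3–5–2: 2+4+8+5 = 19
0–6–7–5–2: 2+1+8+5 = 16
0–4–6–3–2: 8+1+4+5 = 18
0–6–3–2: 2+4+5 = 11
The minimum is 11 via 0–6–3–2.

11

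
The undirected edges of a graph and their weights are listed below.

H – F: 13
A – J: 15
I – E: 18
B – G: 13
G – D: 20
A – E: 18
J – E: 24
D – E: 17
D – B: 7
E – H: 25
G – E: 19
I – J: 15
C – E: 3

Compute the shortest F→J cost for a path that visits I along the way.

Best F to I: F → H → E → I costing 56
Best I to J: I → J costing 15
Total via I: 56 + 15 = 71.

71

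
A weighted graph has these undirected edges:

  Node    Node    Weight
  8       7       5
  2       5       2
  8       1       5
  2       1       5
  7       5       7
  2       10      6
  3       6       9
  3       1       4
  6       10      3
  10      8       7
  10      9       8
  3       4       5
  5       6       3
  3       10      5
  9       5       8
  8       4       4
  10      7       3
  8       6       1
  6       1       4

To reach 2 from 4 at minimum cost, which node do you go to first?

8

Compare a few routes:
4–8–6–5–2: 4+1+3+2 = 10
4–8–6–10–2: 4+1+3+6 = 14
4–8–1–2: 4+5+5 = 14
4–8–6–1–2: 4+1+4+5 = 14
Cheapest is 4–8–6–5–2 at 10.
So from 4 the first move is to 8.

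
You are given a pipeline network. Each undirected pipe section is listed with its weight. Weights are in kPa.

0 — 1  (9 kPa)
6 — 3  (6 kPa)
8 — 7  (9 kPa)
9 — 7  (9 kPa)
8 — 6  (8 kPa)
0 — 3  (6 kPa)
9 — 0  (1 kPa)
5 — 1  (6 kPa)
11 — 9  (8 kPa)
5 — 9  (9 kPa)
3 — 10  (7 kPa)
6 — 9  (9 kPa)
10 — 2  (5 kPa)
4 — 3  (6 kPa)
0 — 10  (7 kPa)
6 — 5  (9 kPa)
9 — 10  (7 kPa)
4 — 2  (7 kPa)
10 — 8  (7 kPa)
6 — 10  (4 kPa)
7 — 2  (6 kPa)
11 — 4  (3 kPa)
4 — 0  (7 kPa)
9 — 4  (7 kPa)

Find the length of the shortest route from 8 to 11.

22 kPa

Shortest distances from 8:
8: 0
10: 7  (via 8)
6: 8  (via 8)
7: 9  (via 8)
2: 12  (via 10)
0: 14  (via 10)
3: 14  (via 10)
9: 14  (via 10)
5: 17  (via 6)
4: 19  (via 2)
11: 22  (via 9)
Shortest route: 8–10–9–11 = 22 kPa.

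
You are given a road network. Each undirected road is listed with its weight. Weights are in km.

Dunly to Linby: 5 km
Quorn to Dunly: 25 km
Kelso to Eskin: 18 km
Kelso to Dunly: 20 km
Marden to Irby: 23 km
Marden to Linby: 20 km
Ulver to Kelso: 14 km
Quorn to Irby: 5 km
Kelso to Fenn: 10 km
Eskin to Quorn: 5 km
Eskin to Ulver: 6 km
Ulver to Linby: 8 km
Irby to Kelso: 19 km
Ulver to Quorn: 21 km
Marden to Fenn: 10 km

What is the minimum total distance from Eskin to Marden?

33 km

Compare a few routes:
Eskin–Ulver–Linby–Marden: 6+8+20 = 34
Eskin–Quorn–Irby–Marden: 5+5+23 = 33
Cheapest is Eskin–Quorn–Irby–Marden at 33 km.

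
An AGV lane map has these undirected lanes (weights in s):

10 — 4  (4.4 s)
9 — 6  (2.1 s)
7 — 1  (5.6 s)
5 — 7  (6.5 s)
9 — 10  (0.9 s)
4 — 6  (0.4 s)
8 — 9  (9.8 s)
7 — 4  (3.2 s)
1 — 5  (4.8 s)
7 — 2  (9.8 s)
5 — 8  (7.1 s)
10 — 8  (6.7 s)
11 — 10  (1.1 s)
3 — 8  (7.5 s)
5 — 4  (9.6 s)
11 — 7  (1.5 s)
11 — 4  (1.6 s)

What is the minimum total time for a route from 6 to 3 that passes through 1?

Best 6 to 1: 6–4–11–7–1 costing 9.1
Shortest 1→3: 1–5–8–3 = 19.4
Total via 1: 9.1 + 19.4 = 28.5 s.

28.5 s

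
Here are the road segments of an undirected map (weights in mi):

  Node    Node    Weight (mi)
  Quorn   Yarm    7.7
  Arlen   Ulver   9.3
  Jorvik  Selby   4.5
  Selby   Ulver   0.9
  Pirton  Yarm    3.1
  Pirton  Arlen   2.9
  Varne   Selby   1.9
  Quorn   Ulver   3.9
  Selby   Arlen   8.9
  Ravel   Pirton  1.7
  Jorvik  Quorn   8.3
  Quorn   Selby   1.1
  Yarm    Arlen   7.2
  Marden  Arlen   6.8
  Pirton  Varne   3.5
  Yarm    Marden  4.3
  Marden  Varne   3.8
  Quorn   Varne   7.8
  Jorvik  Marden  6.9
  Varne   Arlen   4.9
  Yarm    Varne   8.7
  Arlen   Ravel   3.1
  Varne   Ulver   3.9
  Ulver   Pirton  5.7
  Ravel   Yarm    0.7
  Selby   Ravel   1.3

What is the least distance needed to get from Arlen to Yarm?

Shortest distances from Arlen:
Arlen: 0
Pirton: 2.9  (via Arlen)
Ravel: 3.1  (via Arlen)
Yarm: 3.8  (via Ravel)
Shortest route: Arlen → Ravel → Yarm = 3.8 mi.

3.8 mi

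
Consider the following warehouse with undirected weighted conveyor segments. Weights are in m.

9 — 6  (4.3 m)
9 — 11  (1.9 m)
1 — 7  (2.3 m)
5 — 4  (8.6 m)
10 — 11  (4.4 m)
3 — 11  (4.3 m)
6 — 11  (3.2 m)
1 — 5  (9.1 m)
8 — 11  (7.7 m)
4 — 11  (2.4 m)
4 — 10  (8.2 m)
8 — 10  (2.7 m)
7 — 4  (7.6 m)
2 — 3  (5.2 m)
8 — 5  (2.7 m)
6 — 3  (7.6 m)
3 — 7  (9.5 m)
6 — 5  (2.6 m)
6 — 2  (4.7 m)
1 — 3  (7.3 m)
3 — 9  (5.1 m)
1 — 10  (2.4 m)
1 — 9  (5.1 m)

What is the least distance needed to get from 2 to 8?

10 m

Enumerating some paths:
2–6–5–8: 4.7+2.6+2.7 = 10
2–6–11–8: 4.7+3.2+7.7 = 15.6
2–3–11–10–8: 5.2+4.3+4.4+2.7 = 16.6
2–6–11–10–8: 4.7+3.2+4.4+2.7 = 15
The minimum is 10 m via 2–6–5–8.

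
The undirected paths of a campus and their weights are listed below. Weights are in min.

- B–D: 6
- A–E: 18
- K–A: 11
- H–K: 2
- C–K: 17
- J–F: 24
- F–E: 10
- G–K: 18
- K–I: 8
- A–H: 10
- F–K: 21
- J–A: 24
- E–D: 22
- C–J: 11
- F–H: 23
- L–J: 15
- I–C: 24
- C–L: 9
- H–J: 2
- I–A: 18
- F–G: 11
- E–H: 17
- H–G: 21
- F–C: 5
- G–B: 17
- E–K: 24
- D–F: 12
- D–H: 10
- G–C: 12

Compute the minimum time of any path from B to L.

32 min

Compare a few routes:
B - D - H - J - L: 6+10+2+15 = 33
B - D - F - C - L: 6+12+5+9 = 32
The minimum is 32 min via B - D - F - C - L.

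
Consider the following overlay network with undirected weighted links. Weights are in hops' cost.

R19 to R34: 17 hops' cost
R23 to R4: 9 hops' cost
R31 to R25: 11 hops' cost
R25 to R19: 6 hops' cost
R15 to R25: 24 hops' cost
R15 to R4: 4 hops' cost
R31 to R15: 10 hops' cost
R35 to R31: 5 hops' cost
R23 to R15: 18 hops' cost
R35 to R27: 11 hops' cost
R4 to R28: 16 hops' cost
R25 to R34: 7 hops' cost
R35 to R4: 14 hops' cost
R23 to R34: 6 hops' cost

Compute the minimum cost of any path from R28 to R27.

41 hops' cost

Settle nodes by increasing distance from R28:
R28: 0
R4: 16  (via R28)
R15: 20  (via R4)
R23: 25  (via R4)
R35: 30  (via R4)
R31: 30  (via R15)
R34: 31  (via R23)
R25: 38  (via R34)
R27: 41  (via R35)
Shortest route: R28–R4–R35–R27 = 41 hops' cost.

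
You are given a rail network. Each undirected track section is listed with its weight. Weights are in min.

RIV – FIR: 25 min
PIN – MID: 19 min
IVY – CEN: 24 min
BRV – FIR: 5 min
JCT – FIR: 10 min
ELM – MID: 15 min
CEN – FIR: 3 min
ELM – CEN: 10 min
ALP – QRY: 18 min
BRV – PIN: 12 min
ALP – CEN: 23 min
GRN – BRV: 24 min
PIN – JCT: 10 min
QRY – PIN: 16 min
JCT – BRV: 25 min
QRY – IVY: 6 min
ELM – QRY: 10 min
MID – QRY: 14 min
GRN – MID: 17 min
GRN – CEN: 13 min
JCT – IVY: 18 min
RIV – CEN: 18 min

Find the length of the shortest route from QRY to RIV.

38 min

Compare a few routes:
QRY - ELM - CEN - RIV: 10+10+18 = 38
QRY - ELM - CEN - FIR - RIV: 10+10+3+25 = 48
QRY - IVY - CEN - RIV: 6+24+18 = 48
Cheapest is QRY - ELM - CEN - RIV at 38 min.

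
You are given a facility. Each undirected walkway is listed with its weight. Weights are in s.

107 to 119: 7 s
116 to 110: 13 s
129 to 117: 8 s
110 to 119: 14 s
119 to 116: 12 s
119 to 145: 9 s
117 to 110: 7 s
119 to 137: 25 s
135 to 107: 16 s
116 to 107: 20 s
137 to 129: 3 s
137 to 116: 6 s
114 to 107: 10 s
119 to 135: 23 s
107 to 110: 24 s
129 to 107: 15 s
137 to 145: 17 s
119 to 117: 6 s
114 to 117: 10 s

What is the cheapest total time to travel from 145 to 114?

25 s

Settle nodes by increasing distance from 145:
145: 0
119: 9  (via 145)
117: 15  (via 119)
107: 16  (via 119)
137: 17  (via 145)
129: 20  (via 137)
116: 21  (via 119)
110: 22  (via 117)
114: 25  (via 117)
Shortest route: 145–119–117–114 = 25 s.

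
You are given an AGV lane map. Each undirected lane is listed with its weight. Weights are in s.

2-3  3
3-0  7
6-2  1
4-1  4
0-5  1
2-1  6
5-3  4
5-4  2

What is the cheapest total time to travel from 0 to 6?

9 s

Shortest distances from 0:
0: 0
5: 1  (via 0)
4: 3  (via 5)
3: 5  (via 5)
1: 7  (via 4)
2: 8  (via 3)
6: 9  (via 2)
Shortest route: 0 → 5 → 3 → 2 → 6 = 9 s.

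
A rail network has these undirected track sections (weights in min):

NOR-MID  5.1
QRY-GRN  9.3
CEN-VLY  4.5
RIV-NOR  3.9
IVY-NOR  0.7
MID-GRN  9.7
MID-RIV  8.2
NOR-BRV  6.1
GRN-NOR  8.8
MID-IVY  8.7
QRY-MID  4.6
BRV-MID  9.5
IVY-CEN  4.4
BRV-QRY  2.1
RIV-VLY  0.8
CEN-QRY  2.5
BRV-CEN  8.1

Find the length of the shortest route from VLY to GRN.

Shortest distances from VLY:
VLY: 0
RIV: 0.8  (via VLY)
CEN: 4.5  (via VLY)
NOR: 4.7  (via RIV)
IVY: 5.4  (via NOR)
QRY: 7  (via CEN)
MID: 9  (via RIV)
BRV: 9.1  (via QRY)
GRN: 13.5  (via NOR)
Shortest route: VLY–RIV–NOR–GRN = 13.5 min.

13.5 min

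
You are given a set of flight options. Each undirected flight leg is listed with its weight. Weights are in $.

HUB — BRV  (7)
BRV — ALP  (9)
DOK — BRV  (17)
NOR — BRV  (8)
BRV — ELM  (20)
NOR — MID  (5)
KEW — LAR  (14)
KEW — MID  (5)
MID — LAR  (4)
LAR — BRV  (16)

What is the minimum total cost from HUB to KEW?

$25

Settle nodes by increasing distance from HUB:
HUB: 0
BRV: 7  (via HUB)
NOR: 15  (via BRV)
ALP: 16  (via BRV)
MID: 20  (via NOR)
LAR: 23  (via BRV)
DOK: 24  (via BRV)
KEW: 25  (via MID)
Shortest route: HUB–BRV–NOR–MID–KEW = $25.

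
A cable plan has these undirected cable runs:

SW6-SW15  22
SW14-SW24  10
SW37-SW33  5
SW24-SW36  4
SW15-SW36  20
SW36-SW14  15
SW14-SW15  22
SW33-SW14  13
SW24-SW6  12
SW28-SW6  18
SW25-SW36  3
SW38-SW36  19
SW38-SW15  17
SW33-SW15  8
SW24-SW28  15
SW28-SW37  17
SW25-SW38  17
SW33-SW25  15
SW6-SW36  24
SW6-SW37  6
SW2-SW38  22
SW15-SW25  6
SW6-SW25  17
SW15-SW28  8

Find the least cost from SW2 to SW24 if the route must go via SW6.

68

Shortest SW2→SW6: SW2–SW38–SW25–SW6 = 56
Shortest SW6→SW24: SW6–SW24 = 12
Total via SW6: 56 + 12 = 68.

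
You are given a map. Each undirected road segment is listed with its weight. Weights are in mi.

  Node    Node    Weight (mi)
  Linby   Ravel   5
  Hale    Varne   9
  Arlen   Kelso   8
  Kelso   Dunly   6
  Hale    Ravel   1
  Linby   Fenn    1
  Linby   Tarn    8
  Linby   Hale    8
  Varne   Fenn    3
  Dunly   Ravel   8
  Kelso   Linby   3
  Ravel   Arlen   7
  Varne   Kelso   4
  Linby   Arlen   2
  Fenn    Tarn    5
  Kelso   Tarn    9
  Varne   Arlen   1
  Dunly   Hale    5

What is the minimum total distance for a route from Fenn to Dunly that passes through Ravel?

12 mi

Best Fenn to Ravel: Fenn → Linby → Ravel costing 6
Shortest Ravel→Dunly: Ravel → Hale → Dunly = 6
Total via Ravel: 6 + 6 = 12 mi.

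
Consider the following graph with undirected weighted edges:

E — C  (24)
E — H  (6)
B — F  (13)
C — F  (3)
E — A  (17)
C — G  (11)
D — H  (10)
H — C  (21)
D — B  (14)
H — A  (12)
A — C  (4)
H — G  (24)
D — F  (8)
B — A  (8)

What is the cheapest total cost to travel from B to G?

23

Candidate routes:
B - A - C - G: 8+4+11 = 23
B - F - C - G: 13+3+11 = 27
B - D - F - C - G: 14+8+3+11 = 36
Cheapest is B - A - C - G at 23.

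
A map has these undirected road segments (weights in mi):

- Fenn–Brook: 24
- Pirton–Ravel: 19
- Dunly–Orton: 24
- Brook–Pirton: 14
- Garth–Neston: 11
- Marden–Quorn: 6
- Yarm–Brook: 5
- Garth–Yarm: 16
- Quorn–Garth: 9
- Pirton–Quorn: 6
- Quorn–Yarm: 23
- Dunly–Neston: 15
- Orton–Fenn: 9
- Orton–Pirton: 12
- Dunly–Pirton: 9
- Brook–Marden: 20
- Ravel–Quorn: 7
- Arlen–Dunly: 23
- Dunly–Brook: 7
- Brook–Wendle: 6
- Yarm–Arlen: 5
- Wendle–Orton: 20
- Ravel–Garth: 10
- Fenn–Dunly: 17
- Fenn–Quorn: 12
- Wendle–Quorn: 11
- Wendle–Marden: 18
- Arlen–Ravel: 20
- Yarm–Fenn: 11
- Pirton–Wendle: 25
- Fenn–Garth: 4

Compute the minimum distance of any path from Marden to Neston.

26 mi

Shortest distances from Marden:
Marden: 0
Quorn: 6  (via Marden)
Pirton: 12  (via Quorn)
Ravel: 13  (via Quorn)
Garth: 15  (via Quorn)
Wendle: 17  (via Quorn)
Fenn: 18  (via Quorn)
Brook: 20  (via Marden)
Dunly: 21  (via Pirton)
Orton: 24  (via Pirton)
Yarm: 25  (via Brook)
Neston: 26  (via Garth)
Shortest route: Marden–Quorn–Garth–Neston = 26 mi.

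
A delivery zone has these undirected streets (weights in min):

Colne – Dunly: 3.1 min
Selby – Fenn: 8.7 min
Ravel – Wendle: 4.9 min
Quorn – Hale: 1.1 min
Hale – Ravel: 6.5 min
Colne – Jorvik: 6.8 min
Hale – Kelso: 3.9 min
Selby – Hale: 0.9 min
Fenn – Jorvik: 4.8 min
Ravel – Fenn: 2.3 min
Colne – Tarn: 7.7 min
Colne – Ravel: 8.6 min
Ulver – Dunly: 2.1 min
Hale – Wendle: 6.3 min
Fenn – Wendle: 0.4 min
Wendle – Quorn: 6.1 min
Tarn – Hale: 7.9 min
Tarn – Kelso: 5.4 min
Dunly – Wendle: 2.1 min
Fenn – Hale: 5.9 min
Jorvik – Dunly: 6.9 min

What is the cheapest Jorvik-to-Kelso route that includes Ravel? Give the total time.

17.5 min

Shortest Jorvik→Ravel: Jorvik–Fenn–Ravel = 7.1
Best Ravel to Kelso: Ravel–Hale–Kelso costing 10.4
Total via Ravel: 7.1 + 10.4 = 17.5 min.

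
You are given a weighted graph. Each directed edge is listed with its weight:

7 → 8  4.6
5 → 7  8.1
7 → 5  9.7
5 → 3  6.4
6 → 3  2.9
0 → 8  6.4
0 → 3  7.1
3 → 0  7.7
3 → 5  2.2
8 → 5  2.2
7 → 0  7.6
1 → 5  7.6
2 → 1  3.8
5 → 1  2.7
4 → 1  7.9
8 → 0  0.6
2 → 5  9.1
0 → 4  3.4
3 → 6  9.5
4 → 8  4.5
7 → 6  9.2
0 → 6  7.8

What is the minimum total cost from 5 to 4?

Compare a few routes:
5 - 3 - 0 - 4: 6.4+7.7+3.4 = 17.5
5 - 7 - 8 - 0 - 4: 8.1+4.6+0.6+3.4 = 16.7
The minimum is 16.7 via 5 - 7 - 8 - 0 - 4.

16.7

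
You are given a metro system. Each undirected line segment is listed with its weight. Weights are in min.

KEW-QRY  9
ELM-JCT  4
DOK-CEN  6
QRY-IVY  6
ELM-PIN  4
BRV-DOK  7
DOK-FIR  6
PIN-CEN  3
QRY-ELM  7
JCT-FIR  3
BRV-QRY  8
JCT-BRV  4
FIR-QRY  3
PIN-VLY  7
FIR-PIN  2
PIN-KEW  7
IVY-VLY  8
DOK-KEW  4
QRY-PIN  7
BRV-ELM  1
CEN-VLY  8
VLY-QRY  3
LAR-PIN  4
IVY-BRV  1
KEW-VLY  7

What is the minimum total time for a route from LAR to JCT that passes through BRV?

Best LAR to BRV: LAR → PIN → ELM → BRV costing 9
Shortest BRV→JCT: BRV → JCT = 4
Total via BRV: 9 + 4 = 13 min.

13 min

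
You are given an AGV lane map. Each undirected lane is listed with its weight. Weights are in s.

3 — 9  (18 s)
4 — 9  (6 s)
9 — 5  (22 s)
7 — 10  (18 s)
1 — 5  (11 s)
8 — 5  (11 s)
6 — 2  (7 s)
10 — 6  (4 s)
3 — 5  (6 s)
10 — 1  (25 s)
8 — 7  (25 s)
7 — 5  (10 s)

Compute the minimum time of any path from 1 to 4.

39 s

Settle nodes by increasing distance from 1:
1: 0
5: 11  (via 1)
3: 17  (via 5)
7: 21  (via 5)
8: 22  (via 5)
10: 25  (via 1)
6: 29  (via 10)
9: 33  (via 5)
2: 36  (via 6)
4: 39  (via 9)
Shortest route: 1–5–9–4 = 39 s.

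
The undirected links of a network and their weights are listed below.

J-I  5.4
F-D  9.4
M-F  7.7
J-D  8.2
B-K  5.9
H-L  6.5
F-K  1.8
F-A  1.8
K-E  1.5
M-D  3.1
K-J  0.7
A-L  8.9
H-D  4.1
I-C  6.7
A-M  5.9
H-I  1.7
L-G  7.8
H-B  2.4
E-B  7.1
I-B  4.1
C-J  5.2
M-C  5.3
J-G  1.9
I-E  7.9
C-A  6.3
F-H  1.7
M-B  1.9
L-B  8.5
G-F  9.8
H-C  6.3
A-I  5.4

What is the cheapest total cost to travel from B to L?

Compare a few routes:
B → H → L: 2.4+6.5 = 8.9
B → L: 8.5 = 8.5
B → I → H → L: 4.1+1.7+6.5 = 12.3
Cheapest is B → L at 8.5.

8.5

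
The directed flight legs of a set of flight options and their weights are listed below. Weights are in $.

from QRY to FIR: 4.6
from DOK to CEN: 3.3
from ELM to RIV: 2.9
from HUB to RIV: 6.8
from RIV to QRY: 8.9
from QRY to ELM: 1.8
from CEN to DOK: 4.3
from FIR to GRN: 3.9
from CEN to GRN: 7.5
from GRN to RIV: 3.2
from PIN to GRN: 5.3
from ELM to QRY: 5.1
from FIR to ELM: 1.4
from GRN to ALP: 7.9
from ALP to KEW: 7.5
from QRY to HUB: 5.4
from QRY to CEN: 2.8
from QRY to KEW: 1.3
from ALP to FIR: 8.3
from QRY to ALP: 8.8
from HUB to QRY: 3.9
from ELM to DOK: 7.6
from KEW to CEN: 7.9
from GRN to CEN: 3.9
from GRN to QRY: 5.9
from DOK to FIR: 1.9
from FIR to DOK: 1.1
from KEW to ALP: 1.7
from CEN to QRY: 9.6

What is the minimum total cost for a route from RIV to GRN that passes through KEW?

Best RIV to KEW: RIV–QRY–KEW costing 10.2
Best KEW to GRN: KEW–ALP–FIR–GRN costing 13.9
Total via KEW: 10.2 + 13.9 = $24.1.

$24.1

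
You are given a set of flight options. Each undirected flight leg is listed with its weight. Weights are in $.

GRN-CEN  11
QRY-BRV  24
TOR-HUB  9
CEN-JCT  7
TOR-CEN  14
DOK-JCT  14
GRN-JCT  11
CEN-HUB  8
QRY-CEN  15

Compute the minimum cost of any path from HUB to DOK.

Compare a few routes:
HUB → CEN → GRN → JCT → DOK: 8+11+11+14 = 44
HUB → TOR → CEN → JCT → DOK: 9+14+7+14 = 44
HUB → CEN → JCT → DOK: 8+7+14 = 29
The minimum is $29 via HUB → CEN → JCT → DOK.

$29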